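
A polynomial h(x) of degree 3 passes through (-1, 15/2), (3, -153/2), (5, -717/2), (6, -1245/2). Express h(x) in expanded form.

Write h(x) = ax^3 + bx^2 + cx + d. Substituting each data point gives a linear system:
  -a + b - c + d = 15/2
  27a + 9b + 3c + d = -153/2
  125a + 25b + 5c + d = -717/2
  216a + 36b + 6c + d = -1245/2
Solving the system yields a = -3, b = 1, c = -2, d = 3/2.
So h(x) = -3x^3 + x^2 - 2x + 3/2.
Check: h(-1) = 15/2. ✓

h(x) = -3x^3 + x^2 - 2x + 3/2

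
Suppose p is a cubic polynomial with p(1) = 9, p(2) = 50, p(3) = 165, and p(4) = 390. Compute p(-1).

5

Write p(t) = at^3 + bt^2 + ct + d. Substituting each data point gives a linear system:
  a + b + c + d = 9
  8a + 4b + 2c + d = 50
  27a + 9b + 3c + d = 165
  64a + 16b + 4c + d = 390
Solving the system yields a = 6, b = 1, c = -4, d = 6.
So p(t) = 6t³ + t² - 4t + 6.
Then p(-1) = 5.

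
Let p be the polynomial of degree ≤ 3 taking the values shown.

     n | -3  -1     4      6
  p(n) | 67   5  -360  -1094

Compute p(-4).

176

Write p(n) = an^3 + bn^2 + cn + d. Substituting each data point gives a linear system:
  -27a + 9b - 3c + d = 67
  -a + b - c + d = 5
  64a + 16b + 4c + d = -360
  216a + 36b + 6c + d = -1094
Solving the system yields a = -4, b = -6, c = -3, d = 4.
So p(n) = -4n^3 - 6n^2 - 3n + 4.
Then p(-4) = 176.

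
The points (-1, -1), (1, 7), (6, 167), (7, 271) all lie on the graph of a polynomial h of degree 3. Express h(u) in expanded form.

h(u) = u^3 - 2u^2 + 3u + 5

Write h(u) = au^3 + bu^2 + cu + d. Substituting each data point gives a linear system:
  -a + b - c + d = -1
  a + b + c + d = 7
  216a + 36b + 6c + d = 167
  343a + 49b + 7c + d = 271
Solving the system yields a = 1, b = -2, c = 3, d = 5.
So h(u) = u³ - 2u² + 3u + 5.
Check: h(6) = 167. ✓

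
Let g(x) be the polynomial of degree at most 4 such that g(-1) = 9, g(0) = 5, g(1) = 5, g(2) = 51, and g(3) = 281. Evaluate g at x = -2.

Write g(x) = ax^4 + bx^3 + cx^2 + dx + e. Substituting each data point gives a linear system:
  a - b + c - d + e = 9
  e = 5
  a + b + c + d + e = 5
  16a + 8b + 4c + 2d + e = 51
  81a + 27b + 9c + 3d + e = 281
Solving the system yields a = 4, b = -1, c = -2, d = -1, e = 5.
So g(x) = 4x^4 - x^3 - 2x^2 - x + 5.
Then g(-2) = 71.

71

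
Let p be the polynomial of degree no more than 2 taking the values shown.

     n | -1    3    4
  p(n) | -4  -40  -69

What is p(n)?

Write p(n) = an^2 + bn + c. Substituting each data point gives a linear system:
  a - b + c = -4
  9a + 3b + c = -40
  16a + 4b + c = -69
Solving the system yields a = -4, b = -1, c = -1.
So p(n) = -4n^2 - n - 1.
Check: p(-1) = -4. ✓

p(n) = -4n^2 - n - 1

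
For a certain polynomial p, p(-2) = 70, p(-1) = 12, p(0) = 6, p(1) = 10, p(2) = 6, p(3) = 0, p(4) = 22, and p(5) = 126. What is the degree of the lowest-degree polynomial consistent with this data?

4

Forward differences of the values at x = -2, -1, 0, 1, 2, 3, 4, 5:
  p  : 70  12  6  10  6  0  22  126
  Δ  : -58  -6  4  -4  -6  22  104
  Δ^2: 52  10  -8  -2  28  82
  Δ^3: -42  -18  6  30  54
  Δ^4: 24  24  24  24
  Δ^5: 0  0  0
  Δ^6: 0  0
  Δ^7: 0
The fourth differences are constant (24) and nonzero, while all higher differences vanish, so the minimal degree is 4.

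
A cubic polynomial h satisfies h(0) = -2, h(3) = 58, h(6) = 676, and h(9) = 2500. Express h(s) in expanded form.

Write h(s) = as^3 + bs^2 + cs + d. Substituting each data point gives a linear system:
  d = -2
  27a + 9b + 3c + d = 58
  216a + 36b + 6c + d = 676
  729a + 81b + 9c + d = 2500
Solving the system yields a = 4, b = -5, c = -1, d = -2.
So h(s) = 4s³ - 5s² - s - 2.
Check: h(9) = 2500. ✓

h(s) = 4s^3 - 5s^2 - s - 2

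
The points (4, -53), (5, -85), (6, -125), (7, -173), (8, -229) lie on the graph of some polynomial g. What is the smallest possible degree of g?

Forward differences of the values at t = 4, 5, 6, 7, 8:
  g  : -53  -85  -125  -173  -229
  Δ  : -32  -40  -48  -56
  Δ^2: -8  -8  -8
  Δ^3: 0  0
  Δ^4: 0
The second differences are constant (-8) and nonzero, while all higher differences vanish, so the minimal degree is 2.

2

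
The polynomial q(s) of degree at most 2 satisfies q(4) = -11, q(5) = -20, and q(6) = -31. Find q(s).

Write q(s) = as^2 + bs + c. Substituting each data point gives a linear system:
  16a + 4b + c = -11
  25a + 5b + c = -20
  36a + 6b + c = -31
Solving the system yields a = -1, b = 0, c = 5.
So q(s) = -s^2 + 5.
Check: q(6) = -31. ✓

q(s) = -s^2 + 5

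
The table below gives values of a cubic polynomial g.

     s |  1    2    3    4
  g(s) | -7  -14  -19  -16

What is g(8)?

Write g(s) = as^3 + bs^2 + cs + d. Substituting each data point gives a linear system:
  a + b + c + d = -7
  8a + 4b + 2c + d = -14
  27a + 9b + 3c + d = -19
  64a + 16b + 4c + d = -16
Solving the system yields a = 1, b = -5, c = 1, d = -4.
So g(s) = s³ - 5s² + s - 4.
Then g(8) = 196.

196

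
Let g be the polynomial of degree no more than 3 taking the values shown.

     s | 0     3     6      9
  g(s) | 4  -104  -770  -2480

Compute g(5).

-456

Forward differences of the values at s = 0, 3, 6, 9:
  g  : 4  -104  -770  -2480
  Δ  : -108  -666  -1710
  Δ^2: -558  -1044
  Δ^3: -486
The third differences are constant, confirming degree 3.
Interpolating (Newton forward form) and evaluating at s = 5 gives g(5) = -456.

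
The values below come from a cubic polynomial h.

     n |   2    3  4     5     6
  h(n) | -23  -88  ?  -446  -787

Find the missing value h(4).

On equispaced nodes a degree-3 polynomial has vanishing fourth forward difference, so
  h(2) - 4·h(3) + 6·h(4) - 4·h(5) + h(6) = 0.
Substituting the known values and solving for h(4):
  6·h(4) = -1326
  h(4) = -221.

-221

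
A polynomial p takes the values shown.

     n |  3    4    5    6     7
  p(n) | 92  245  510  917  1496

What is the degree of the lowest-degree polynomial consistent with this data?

3

Forward differences of the values at n = 3, 4, 5, 6, 7:
  p  : 92  245  510  917  1496
  Δ  : 153  265  407  579
  Δ^2: 112  142  172
  Δ^3: 30  30
  Δ^4: 0
The third differences are constant (30) and nonzero, while all higher differences vanish, so the minimal degree is 3.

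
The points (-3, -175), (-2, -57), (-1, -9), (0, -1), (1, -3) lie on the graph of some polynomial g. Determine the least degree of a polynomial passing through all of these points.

Forward differences of the values at s = -3, -2, -1, 0, 1:
  g  : -175  -57  -9  -1  -3
  Δ  : 118  48  8  -2
  Δ^2: -70  -40  -10
  Δ^3: 30  30
  Δ^4: 0
The third differences are constant (30) and nonzero, while all higher differences vanish, so the minimal degree is 3.

3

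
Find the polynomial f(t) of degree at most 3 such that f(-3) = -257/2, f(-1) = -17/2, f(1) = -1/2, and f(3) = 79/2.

Using the Lagrange interpolation formula with nodes -3, -1, 1, 3:
  L_0(t) = (t + 1)(t - 1)(t - 3) / -48
  L_1(t) = (t + 3)(t - 1)(t - 3) / 16
  L_2(t) = (t + 3)(t + 1)(t - 3) / -16
  L_3(t) = (t + 3)(t + 1)(t - 1) / 48
Then f(t) = -257/2·L_0(t) - 17/2·L_1(t) - 1/2·L_2(t) + 79/2·L_3(t).
Expanding and collecting terms gives f(t) = 3t^3 - 5t^2 + t + 1/2.
Check: f(3) = 79/2. ✓

f(t) = 3t^3 - 5t^2 + t + 1/2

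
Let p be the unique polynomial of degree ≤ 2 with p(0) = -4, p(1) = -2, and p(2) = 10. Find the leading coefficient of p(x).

5

Write p(x) = ax^2 + bx + c. Substituting each data point gives a linear system:
  c = -4
  a + b + c = -2
  4a + 2b + c = 10
Solving the system yields a = 5, b = -3, c = -4.
So p(x) = 5x^2 - 3x - 4.
The leading coefficient is 5.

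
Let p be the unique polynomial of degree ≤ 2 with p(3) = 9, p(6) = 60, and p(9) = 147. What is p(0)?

Forward differences of the values at n = 3, 6, 9:
  p  : 9  60  147
  Δ  : 51  87
  Δ^2: 36
The second differences are constant, confirming degree 2.
Interpolating (Newton forward form) and evaluating at n = 0 gives p(0) = -6.

-6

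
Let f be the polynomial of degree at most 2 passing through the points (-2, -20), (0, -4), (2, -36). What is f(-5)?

Forward differences of the values at t = -2, 0, 2:
  f  : -20  -4  -36
  Δ  : 16  -32
  Δ^2: -48
The second differences are constant, confirming degree 2.
Interpolating (Newton forward form) and evaluating at t = -5 gives f(-5) = -134.

-134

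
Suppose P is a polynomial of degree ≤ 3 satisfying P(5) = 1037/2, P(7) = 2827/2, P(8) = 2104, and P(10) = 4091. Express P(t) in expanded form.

Write P(t) = at^3 + bt^2 + ct + d. Substituting each data point gives a linear system:
  125a + 25b + 5c + d = 1037/2
  343a + 49b + 7c + d = 2827/2
  512a + 64b + 8c + d = 2104
  1000a + 100b + 10c + d = 4091
Solving the system yields a = 4, b = 1, c = -1/2, d = -4.
So P(t) = 4t^3 + t^2 - (1/2)t - 4.
Check: P(10) = 4091. ✓

P(t) = 4t^3 + t^2 - (1/2)t - 4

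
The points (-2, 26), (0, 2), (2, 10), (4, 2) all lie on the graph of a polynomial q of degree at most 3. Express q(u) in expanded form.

q(u) = -u^3 + 4u^2 + 2

Write q(u) = au^3 + bu^2 + cu + d. Substituting each data point gives a linear system:
  -8a + 4b - 2c + d = 26
  d = 2
  8a + 4b + 2c + d = 10
  64a + 16b + 4c + d = 2
Solving the system yields a = -1, b = 4, c = 0, d = 2.
So q(u) = -u³ + 4u² + 2.
Check: q(-2) = 26. ✓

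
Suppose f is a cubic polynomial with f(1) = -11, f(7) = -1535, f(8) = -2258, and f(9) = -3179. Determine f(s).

Using the Lagrange interpolation formula with nodes 1, 7, 8, 9:
  L_0(s) = (s - 7)(s - 8)(s - 9) / -336
  L_1(s) = (s - 1)(s - 8)(s - 9) / 12
  L_2(s) = (s - 1)(s - 7)(s - 9) / -7
  L_3(s) = (s - 1)(s - 7)(s - 8) / 16
Then f(s) = -11·L_0(s) - 1535·L_1(s) - 2258·L_2(s) - 3179·L_3(s).
Expanding and collecting terms gives f(s) = -4s^3 - 3s^2 - 2s - 2.
Check: f(1) = -11. ✓

f(s) = -4s^3 - 3s^2 - 2s - 2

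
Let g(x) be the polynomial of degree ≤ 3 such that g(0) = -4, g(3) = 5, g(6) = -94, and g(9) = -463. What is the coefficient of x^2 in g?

Write g(x) = ax^3 + bx^2 + cx + d. Substituting each data point gives a linear system:
  d = -4
  27a + 9b + 3c + d = 5
  216a + 36b + 6c + d = -94
  729a + 81b + 9c + d = -463
Solving the system yields a = -1, b = 3, c = 3, d = -4.
So g(x) = -x^3 + 3x^2 + 3x - 4.
The coefficient of x^2 is 3.

3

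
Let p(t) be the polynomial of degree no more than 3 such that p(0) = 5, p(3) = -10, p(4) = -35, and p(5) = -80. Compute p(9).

-580

Using the Lagrange interpolation formula with nodes 0, 3, 4, 5:
  L_0(t) = (t - 3)(t - 4)(t - 5) / -60
  L_1(t) = t(t - 4)(t - 5) / 6
  L_2(t) = t(t - 3)(t - 5) / -4
  L_3(t) = t(t - 3)(t - 4) / 10
Then p(t) = 5·L_0(t) - 10·L_1(t) - 35·L_2(t) - 80·L_3(t).
Expanding and collecting terms gives p(t) = -t^3 + 2t^2 - 2t + 5.
Evaluating at t = 9: p(9) = -580.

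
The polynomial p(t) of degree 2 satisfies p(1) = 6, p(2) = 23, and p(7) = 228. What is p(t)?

p(t) = 4t^2 + 5t - 3

Write p(t) = at^2 + bt + c. Substituting each data point gives a linear system:
  a + b + c = 6
  4a + 2b + c = 23
  49a + 7b + c = 228
Solving the system yields a = 4, b = 5, c = -3.
So p(t) = 4t² + 5t - 3.
Check: p(7) = 228. ✓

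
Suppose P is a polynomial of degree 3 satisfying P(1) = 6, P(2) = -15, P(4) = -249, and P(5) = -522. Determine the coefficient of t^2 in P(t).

3

Write P(t) = at^3 + bt^2 + ct + d. Substituting each data point gives a linear system:
  a + b + c + d = 6
  8a + 4b + 2c + d = -15
  64a + 16b + 4c + d = -249
  125a + 25b + 5c + d = -522
Solving the system yields a = -5, b = 3, c = 5, d = 3.
So P(t) = -5t^3 + 3t^2 + 5t + 3.
The coefficient of t^2 is 3.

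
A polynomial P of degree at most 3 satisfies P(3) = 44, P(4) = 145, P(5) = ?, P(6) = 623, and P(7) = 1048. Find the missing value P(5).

The 4 known points determine the degree-3 polynomial uniquely.
Write P(n) = an^3 + bn^2 + cn + d. Substituting each data point gives a linear system:
  27a + 9b + 3c + d = 44
  64a + 16b + 4c + d = 145
  216a + 36b + 6c + d = 623
  343a + 49b + 7c + d = 1048
Solving the system yields a = 4, b = -6, c = -5, d = 5.
So P(n) = 4n^3 - 6n^2 - 5n + 5.
Then P(5) = 330.

330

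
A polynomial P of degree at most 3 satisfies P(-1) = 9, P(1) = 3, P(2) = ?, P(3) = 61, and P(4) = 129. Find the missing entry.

The 4 known points determine the degree-3 polynomial uniquely.
Write P(s) = as^3 + bs^2 + cs + d. Substituting each data point gives a linear system:
  -a + b - c + d = 9
  a + b + c + d = 3
  27a + 9b + 3c + d = 61
  64a + 16b + 4c + d = 129
Solving the system yields a = 1, b = 5, c = -4, d = 1.
So P(s) = s^3 + 5s^2 - 4s + 1.
Then P(2) = 21.

21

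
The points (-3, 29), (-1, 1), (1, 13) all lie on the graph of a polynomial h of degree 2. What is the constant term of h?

Write h(x) = ax^2 + bx + c. Substituting each data point gives a linear system:
  9a - 3b + c = 29
  a - b + c = 1
  a + b + c = 13
Solving the system yields a = 5, b = 6, c = 2.
So h(x) = 5x^2 + 6x + 2.
The constant term is 2.

2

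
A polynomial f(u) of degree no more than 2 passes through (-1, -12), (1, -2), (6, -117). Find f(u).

f(u) = -4u^2 + 5u - 3

Using the Lagrange interpolation formula with nodes -1, 1, 6:
  L_0(u) = (u - 1)(u - 6) / 14
  L_1(u) = (u + 1)(u - 6) / -10
  L_2(u) = (u + 1)(u - 1) / 35
Then f(u) = -12·L_0(u) - 2·L_1(u) - 117·L_2(u).
Expanding and collecting terms gives f(u) = -4u^2 + 5u - 3.
Check: f(-1) = -12. ✓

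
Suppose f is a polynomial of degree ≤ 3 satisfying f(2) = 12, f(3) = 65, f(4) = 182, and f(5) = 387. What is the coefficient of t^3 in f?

4

Write f(t) = at^3 + bt^2 + ct + d. Substituting each data point gives a linear system:
  8a + 4b + 2c + d = 12
  27a + 9b + 3c + d = 65
  64a + 16b + 4c + d = 182
  125a + 25b + 5c + d = 387
Solving the system yields a = 4, b = -4, c = -3, d = 2.
So f(t) = 4t^3 - 4t^2 - 3t + 2.
The leading coefficient is 4.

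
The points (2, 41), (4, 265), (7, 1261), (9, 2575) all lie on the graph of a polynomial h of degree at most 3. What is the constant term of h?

Write h(u) = au^3 + bu^2 + cu + d. Substituting each data point gives a linear system:
  8a + 4b + 2c + d = 41
  64a + 16b + 4c + d = 265
  343a + 49b + 7c + d = 1261
  729a + 81b + 9c + d = 2575
Solving the system yields a = 3, b = 5, c = -2, d = 1.
So h(u) = 3u³ + 5u² - 2u + 1.
The constant term is 1.

1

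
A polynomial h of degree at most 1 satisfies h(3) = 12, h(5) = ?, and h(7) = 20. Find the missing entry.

On equispaced nodes a degree-1 polynomial has vanishing second forward difference, so
  h(3) - 2·h(5) + h(7) = 0.
Substituting the known values and solving for h(5):
  -2·h(5) = -32
  h(5) = 16.

16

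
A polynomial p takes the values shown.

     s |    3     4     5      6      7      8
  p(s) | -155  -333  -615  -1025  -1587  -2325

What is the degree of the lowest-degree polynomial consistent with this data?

Forward differences of the values at s = 3, 4, 5, 6, 7, 8:
  p  : -155  -333  -615  -1025  -1587  -2325
  Δ  : -178  -282  -410  -562  -738
  Δ^2: -104  -128  -152  -176
  Δ^3: -24  -24  -24
  Δ^4: 0  0
  Δ^5: 0
The third differences are constant (-24) and nonzero, while all higher differences vanish, so the minimal degree is 3.

3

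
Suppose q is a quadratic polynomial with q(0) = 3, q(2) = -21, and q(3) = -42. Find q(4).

-69

Write q(n) = an^2 + bn + c. Substituting each data point gives a linear system:
  c = 3
  4a + 2b + c = -21
  9a + 3b + c = -42
Solving the system yields a = -3, b = -6, c = 3.
So q(n) = -3n^2 - 6n + 3.
Then q(4) = -69.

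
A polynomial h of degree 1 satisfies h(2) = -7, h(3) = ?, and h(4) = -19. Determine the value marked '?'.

On equispaced nodes a degree-1 polynomial has vanishing second forward difference, so
  h(2) - 2·h(3) + h(4) = 0.
Substituting the known values and solving for h(3):
  -2·h(3) = 26
  h(3) = -13.

-13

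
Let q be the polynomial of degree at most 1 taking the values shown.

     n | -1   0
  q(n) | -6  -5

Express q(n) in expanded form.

Write q(n) = an + b. Substituting each data point gives a linear system:
  -a + b = -6
  b = -5
Solving the system yields a = 1, b = -5.
So q(n) = n - 5.
Check: q(0) = -5. ✓

q(n) = n - 5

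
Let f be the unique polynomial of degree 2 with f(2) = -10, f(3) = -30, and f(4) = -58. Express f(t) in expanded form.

Write f(t) = at^2 + bt + c. Substituting each data point gives a linear system:
  4a + 2b + c = -10
  9a + 3b + c = -30
  16a + 4b + c = -58
Solving the system yields a = -4, b = 0, c = 6.
So f(t) = -4t^2 + 6.
Check: f(2) = -10. ✓

f(t) = -4t^2 + 6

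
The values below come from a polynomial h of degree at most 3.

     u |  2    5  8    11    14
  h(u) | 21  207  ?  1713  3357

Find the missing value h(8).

717

The 4 known points determine the degree-3 polynomial uniquely.
Write h(u) = au^3 + bu^2 + cu + d. Substituting each data point gives a linear system:
  8a + 4b + 2c + d = 21
  125a + 25b + 5c + d = 207
  1331a + 121b + 11c + d = 1713
  2744a + 196b + 14c + d = 3357
Solving the system yields a = 1, b = 3, c = 2, d = -3.
So h(u) = u³ + 3u² + 2u - 3.
Then h(8) = 717.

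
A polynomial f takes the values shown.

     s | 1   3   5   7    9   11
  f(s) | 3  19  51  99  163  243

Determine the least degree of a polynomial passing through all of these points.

2

Forward differences of the values at s = 1, 3, 5, 7, 9, 11:
  f  : 3  19  51  99  163  243
  Δ  : 16  32  48  64  80
  Δ^2: 16  16  16  16
  Δ^3: 0  0  0
  Δ^4: 0  0
  Δ^5: 0
The second differences are constant (16) and nonzero, while all higher differences vanish, so the minimal degree is 2.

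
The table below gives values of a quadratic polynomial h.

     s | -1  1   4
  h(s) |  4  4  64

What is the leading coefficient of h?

Write h(s) = as^2 + bs + c. Substituting each data point gives a linear system:
  a - b + c = 4
  a + b + c = 4
  16a + 4b + c = 64
Solving the system yields a = 4, b = 0, c = 0.
So h(s) = 4s².
The leading coefficient is 4.

4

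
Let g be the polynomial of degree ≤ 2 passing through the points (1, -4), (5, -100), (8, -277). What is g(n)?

g(n) = -5n^2 + 6n - 5

Write g(n) = an^2 + bn + c. Substituting each data point gives a linear system:
  a + b + c = -4
  25a + 5b + c = -100
  64a + 8b + c = -277
Solving the system yields a = -5, b = 6, c = -5.
So g(n) = -5n^2 + 6n - 5.
Check: g(5) = -100. ✓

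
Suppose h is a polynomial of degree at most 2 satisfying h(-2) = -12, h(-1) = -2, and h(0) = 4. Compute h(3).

Using the Lagrange interpolation formula with nodes -2, -1, 0:
  L_0(x) = (x + 1)x / 2
  L_1(x) = (x + 2)x / -1
  L_2(x) = (x + 2)(x + 1) / 2
Then h(x) = -12·L_0(x) - 2·L_1(x) + 4·L_2(x).
Expanding and collecting terms gives h(x) = -2x² + 4x + 4.
Evaluating at x = 3: h(3) = -2.

-2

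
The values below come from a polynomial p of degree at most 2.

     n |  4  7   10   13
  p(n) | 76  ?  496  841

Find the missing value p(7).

241

The 3 known points determine the degree-2 polynomial uniquely.
Write p(n) = an^2 + bn + c. Substituting each data point gives a linear system:
  16a + 4b + c = 76
  100a + 10b + c = 496
  169a + 13b + c = 841
Solving the system yields a = 5, b = 0, c = -4.
So p(n) = 5n² - 4.
Then p(7) = 241.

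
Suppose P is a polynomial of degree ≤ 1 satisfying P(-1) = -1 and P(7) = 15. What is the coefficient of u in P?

Write P(u) = au + b. Substituting each data point gives a linear system:
  -a + b = -1
  7a + b = 15
Solving the system yields a = 2, b = 1.
So P(u) = 2u + 1.
The leading coefficient is 2.

2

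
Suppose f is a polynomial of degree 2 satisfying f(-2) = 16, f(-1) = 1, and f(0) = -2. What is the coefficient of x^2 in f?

Write f(x) = ax^2 + bx + c. Substituting each data point gives a linear system:
  4a - 2b + c = 16
  a - b + c = 1
  c = -2
Solving the system yields a = 6, b = 3, c = -2.
So f(x) = 6x^2 + 3x - 2.
The leading coefficient is 6.

6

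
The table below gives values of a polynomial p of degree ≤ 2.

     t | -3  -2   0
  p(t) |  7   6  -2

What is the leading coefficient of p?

-1

Write p(t) = at^2 + bt + c. Substituting each data point gives a linear system:
  9a - 3b + c = 7
  4a - 2b + c = 6
  c = -2
Solving the system yields a = -1, b = -6, c = -2.
So p(t) = -t^2 - 6t - 2.
The leading coefficient is -1.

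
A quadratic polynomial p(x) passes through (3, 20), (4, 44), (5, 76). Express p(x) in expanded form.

Write p(x) = ax^2 + bx + c. Substituting each data point gives a linear system:
  9a + 3b + c = 20
  16a + 4b + c = 44
  25a + 5b + c = 76
Solving the system yields a = 4, b = -4, c = -4.
So p(x) = 4x^2 - 4x - 4.
Check: p(5) = 76. ✓

p(x) = 4x^2 - 4x - 4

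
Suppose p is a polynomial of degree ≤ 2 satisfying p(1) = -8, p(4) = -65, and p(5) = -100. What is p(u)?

Write p(u) = au^2 + bu + c. Substituting each data point gives a linear system:
  a + b + c = -8
  16a + 4b + c = -65
  25a + 5b + c = -100
Solving the system yields a = -4, b = 1, c = -5.
So p(u) = -4u² + u - 5.
Check: p(5) = -100. ✓

p(u) = -4u^2 + u - 5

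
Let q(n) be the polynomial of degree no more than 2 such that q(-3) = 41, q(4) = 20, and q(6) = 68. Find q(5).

41

Using the Lagrange interpolation formula with nodes -3, 4, 6:
  L_0(n) = (n - 4)(n - 6) / 63
  L_1(n) = (n + 3)(n - 6) / -14
  L_2(n) = (n + 3)(n - 4) / 18
Then q(n) = 41·L_0(n) + 20·L_1(n) + 68·L_2(n).
Expanding and collecting terms gives q(n) = 3n^2 - 6n - 4.
Evaluating at n = 5: q(5) = 41.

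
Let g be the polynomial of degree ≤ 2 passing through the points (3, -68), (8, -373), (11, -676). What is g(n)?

Using the Lagrange interpolation formula with nodes 3, 8, 11:
  L_0(n) = (n - 8)(n - 11) / 40
  L_1(n) = (n - 3)(n - 11) / -15
  L_2(n) = (n - 3)(n - 8) / 24
Then g(n) = -68·L_0(n) - 373·L_1(n) - 676·L_2(n).
Expanding and collecting terms gives g(n) = -5n² - 6n - 5.
Check: g(11) = -676. ✓

g(n) = -5n^2 - 6n - 5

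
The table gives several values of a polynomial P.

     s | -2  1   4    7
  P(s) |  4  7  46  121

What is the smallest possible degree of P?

Forward differences of the values at s = -2, 1, 4, 7:
  P  : 4  7  46  121
  Δ  : 3  39  75
  Δ^2: 36  36
  Δ^3: 0
The second differences are constant (36) and nonzero, while all higher differences vanish, so the minimal degree is 2.

2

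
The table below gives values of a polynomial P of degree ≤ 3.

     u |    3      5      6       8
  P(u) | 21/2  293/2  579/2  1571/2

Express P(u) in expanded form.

Write P(u) = au^3 + bu^2 + cu + d. Substituting each data point gives a linear system:
  27a + 9b + 3c + d = 21/2
  125a + 25b + 5c + d = 293/2
  216a + 36b + 6c + d = 579/2
  512a + 64b + 8c + d = 1571/2
Solving the system yields a = 2, b = -3, c = -6, d = 3/2.
So P(u) = 2u^3 - 3u^2 - 6u + 3/2.
Check: P(6) = 579/2. ✓

P(u) = 2u^3 - 3u^2 - 6u + 3/2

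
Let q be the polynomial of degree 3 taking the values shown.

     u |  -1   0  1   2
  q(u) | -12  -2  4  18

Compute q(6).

Write q(u) = au^3 + bu^2 + cu + d. Substituting each data point gives a linear system:
  -a + b - c + d = -12
  d = -2
  a + b + c + d = 4
  8a + 4b + 2c + d = 18
Solving the system yields a = 2, b = -2, c = 6, d = -2.
So q(u) = 2u^3 - 2u^2 + 6u - 2.
Then q(6) = 394.

394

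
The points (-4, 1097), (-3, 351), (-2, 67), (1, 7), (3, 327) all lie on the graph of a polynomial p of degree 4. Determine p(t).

Write p(t) = at^4 + bt^3 + ct^2 + dt + e. Substituting each data point gives a linear system:
  256a - 64b + 16c - 4d + e = 1097
  81a - 27b + 9c - 3d + e = 351
  16a - 8b + 4c - 2d + e = 67
  a + b + c + d + e = 7
  81a + 27b + 9c + 3d + e = 327
Solving the system yields a = 4, b = -1, c = 2, d = 5, e = -3.
So p(t) = 4t⁴ - t³ + 2t² + 5t - 3.
Check: p(-4) = 1097. ✓

p(t) = 4t^4 - t^3 + 2t^2 + 5t - 3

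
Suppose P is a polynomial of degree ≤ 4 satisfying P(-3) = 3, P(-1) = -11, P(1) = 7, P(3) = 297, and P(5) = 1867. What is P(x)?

Write P(x) = ax^4 + bx^3 + cx^2 + dx + e. Substituting each data point gives a linear system:
  81a - 27b + 9c - 3d + e = 3
  a - b + c - d + e = -11
  a + b + c + d + e = 7
  81a + 27b + 9c + 3d + e = 297
  625a + 125b + 25c + 5d + e = 1867
Solving the system yields a = 2, b = 5, c = -1, d = 4, e = -3.
So P(x) = 2x^4 + 5x^3 - x^2 + 4x - 3.
Check: P(-3) = 3. ✓

P(x) = 2x^4 + 5x^3 - x^2 + 4x - 3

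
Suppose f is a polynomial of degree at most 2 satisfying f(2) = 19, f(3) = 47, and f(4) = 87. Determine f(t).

f(t) = 6t^2 - 2t - 1

Write f(t) = at^2 + bt + c. Substituting each data point gives a linear system:
  4a + 2b + c = 19
  9a + 3b + c = 47
  16a + 4b + c = 87
Solving the system yields a = 6, b = -2, c = -1.
So f(t) = 6t^2 - 2t - 1.
Check: f(2) = 19. ✓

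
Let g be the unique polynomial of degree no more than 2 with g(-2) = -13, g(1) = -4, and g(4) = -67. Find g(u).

Write g(u) = au^2 + bu + c. Substituting each data point gives a linear system:
  4a - 2b + c = -13
  a + b + c = -4
  16a + 4b + c = -67
Solving the system yields a = -4, b = -1, c = 1.
So g(u) = -4u^2 - u + 1.
Check: g(-2) = -13. ✓

g(u) = -4u^2 - u + 1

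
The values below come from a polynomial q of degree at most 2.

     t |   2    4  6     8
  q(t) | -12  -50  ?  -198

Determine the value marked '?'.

-112

On equispaced nodes a degree-2 polynomial has vanishing third forward difference, so
  - q(2) + 3·q(4) - 3·q(6) + q(8) = 0.
Substituting the known values and solving for q(6):
  -3·q(6) = 336
  q(6) = -112.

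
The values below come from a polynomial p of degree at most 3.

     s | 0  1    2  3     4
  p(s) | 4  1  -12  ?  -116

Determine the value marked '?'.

-47

The 4 known points determine the degree-3 polynomial uniquely.
Write p(s) = as^3 + bs^2 + cs + d. Substituting each data point gives a linear system:
  d = 4
  a + b + c + d = 1
  8a + 4b + 2c + d = -12
  64a + 16b + 4c + d = -116
Solving the system yields a = -2, b = 1, c = -2, d = 4.
So p(s) = -2s³ + s² - 2s + 4.
Then p(3) = -47.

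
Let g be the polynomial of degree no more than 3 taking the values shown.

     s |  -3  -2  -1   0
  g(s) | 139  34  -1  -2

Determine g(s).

Write g(s) = as^3 + bs^2 + cs + d. Substituting each data point gives a linear system:
  -27a + 9b - 3c + d = 139
  -8a + 4b - 2c + d = 34
  -a + b - c + d = -1
  d = -2
Solving the system yields a = -6, b = -1, c = 4, d = -2.
So g(s) = -6s³ - s² + 4s - 2.
Check: g(0) = -2. ✓

g(s) = -6s^3 - s^2 + 4s - 2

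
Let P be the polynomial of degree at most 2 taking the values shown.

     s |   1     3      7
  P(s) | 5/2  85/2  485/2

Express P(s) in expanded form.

Write P(s) = as^2 + bs + c. Substituting each data point gives a linear system:
  a + b + c = 5/2
  9a + 3b + c = 85/2
  49a + 7b + c = 485/2
Solving the system yields a = 5, b = 0, c = -5/2.
So P(s) = 5s^2 - 5/2.
Check: P(7) = 485/2. ✓

P(s) = 5s^2 - 5/2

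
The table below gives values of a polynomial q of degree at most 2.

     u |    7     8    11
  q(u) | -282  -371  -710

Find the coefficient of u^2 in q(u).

-6

Write q(u) = au^2 + bu + c. Substituting each data point gives a linear system:
  49a + 7b + c = -282
  64a + 8b + c = -371
  121a + 11b + c = -710
Solving the system yields a = -6, b = 1, c = 5.
So q(u) = -6u^2 + u + 5.
The leading coefficient is -6.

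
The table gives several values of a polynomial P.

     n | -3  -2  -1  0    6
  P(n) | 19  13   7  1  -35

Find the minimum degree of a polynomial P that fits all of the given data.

1

Divided differences on the nodes -3, -2, -1, 0, 6:
  order 0: 19  13  7  1  -35
  order 1: -6  -6  -6  -6
  order 2: 0  0  0
  order 3: 0  0
  order 4: 0
The order-1 divided differences are all -6 (nonzero) and every higher order vanishes, so the data lies on a polynomial of degree exactly 1.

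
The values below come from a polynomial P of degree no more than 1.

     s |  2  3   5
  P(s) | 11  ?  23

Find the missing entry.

The 2 known points determine the degree-1 polynomial uniquely.
Write P(s) = as + b. Substituting each data point gives a linear system:
  2a + b = 11
  5a + b = 23
Solving the system yields a = 4, b = 3.
So P(s) = 4s + 3.
Then P(3) = 15.

15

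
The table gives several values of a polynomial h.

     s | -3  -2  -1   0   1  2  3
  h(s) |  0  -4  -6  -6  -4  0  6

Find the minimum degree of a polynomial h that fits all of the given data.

2

Forward differences of the values at s = -3, -2, -1, 0, 1, 2, 3:
  h  : 0  -4  -6  -6  -4  0  6
  Δ  : -4  -2  0  2  4  6
  Δ^2: 2  2  2  2  2
  Δ^3: 0  0  0  0
  Δ^4: 0  0  0
  Δ^5: 0  0
  Δ^6: 0
The second differences are constant (2) and nonzero, while all higher differences vanish, so the minimal degree is 2.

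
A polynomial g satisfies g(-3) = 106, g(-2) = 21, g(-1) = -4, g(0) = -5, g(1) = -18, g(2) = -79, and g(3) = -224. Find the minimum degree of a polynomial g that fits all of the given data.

3

Forward differences of the values at t = -3, -2, -1, 0, 1, 2, 3:
  g  : 106  21  -4  -5  -18  -79  -224
  Δ  : -85  -25  -1  -13  -61  -145
  Δ^2: 60  24  -12  -48  -84
  Δ^3: -36  -36  -36  -36
  Δ^4: 0  0  0
  Δ^5: 0  0
  Δ^6: 0
The third differences are constant (-36) and nonzero, while all higher differences vanish, so the minimal degree is 3.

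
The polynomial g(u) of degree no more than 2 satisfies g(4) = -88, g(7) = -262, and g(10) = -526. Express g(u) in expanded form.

Write g(u) = au^2 + bu + c. Substituting each data point gives a linear system:
  16a + 4b + c = -88
  49a + 7b + c = -262
  100a + 10b + c = -526
Solving the system yields a = -5, b = -3, c = 4.
So g(u) = -5u² - 3u + 4.
Check: g(10) = -526. ✓

g(u) = -5u^2 - 3u + 4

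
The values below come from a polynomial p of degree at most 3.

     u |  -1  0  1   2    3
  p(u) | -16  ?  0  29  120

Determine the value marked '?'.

On equispaced nodes a degree-3 polynomial has vanishing fourth forward difference, so
  p(-1) - 4·p(0) + 6·p(1) - 4·p(2) + p(3) = 0.
Substituting the known values and solving for p(0):
  -4·p(0) = 12
  p(0) = -3.

-3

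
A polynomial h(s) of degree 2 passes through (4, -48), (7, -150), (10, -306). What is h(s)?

h(s) = -3s^2 - s + 4

Write h(s) = as^2 + bs + c. Substituting each data point gives a linear system:
  16a + 4b + c = -48
  49a + 7b + c = -150
  100a + 10b + c = -306
Solving the system yields a = -3, b = -1, c = 4.
So h(s) = -3s² - s + 4.
Check: h(7) = -150. ✓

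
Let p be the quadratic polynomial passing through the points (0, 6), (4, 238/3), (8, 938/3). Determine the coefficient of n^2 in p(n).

5

Write p(n) = an^2 + bn + c. Substituting each data point gives a linear system:
  c = 6
  16a + 4b + c = 238/3
  64a + 8b + c = 938/3
Solving the system yields a = 5, b = -5/3, c = 6.
So p(n) = 5n^2 - (5/3)n + 6.
The leading coefficient is 5.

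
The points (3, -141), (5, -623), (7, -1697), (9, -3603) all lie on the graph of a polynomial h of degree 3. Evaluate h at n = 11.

Forward differences of the values at n = 3, 5, 7, 9:
  h  : -141  -623  -1697  -3603
  Δ  : -482  -1074  -1906
  Δ^2: -592  -832
  Δ^3: -240
The third differences are constant, confirming degree 3.
Interpolating (Newton forward form) and evaluating at n = 11 gives h(11) = -6581.

-6581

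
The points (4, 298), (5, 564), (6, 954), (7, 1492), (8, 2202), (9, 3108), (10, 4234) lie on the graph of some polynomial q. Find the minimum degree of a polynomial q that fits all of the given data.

3

Forward differences of the values at u = 4, 5, 6, 7, 8, 9, 10:
  q  : 298  564  954  1492  2202  3108  4234
  Δ  : 266  390  538  710  906  1126
  Δ^2: 124  148  172  196  220
  Δ^3: 24  24  24  24
  Δ^4: 0  0  0
  Δ^5: 0  0
  Δ^6: 0
The third differences are constant (24) and nonzero, while all higher differences vanish, so the minimal degree is 3.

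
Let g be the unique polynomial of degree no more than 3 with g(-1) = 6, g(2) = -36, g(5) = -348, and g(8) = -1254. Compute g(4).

-194

Write g(n) = an^3 + bn^2 + cn + d. Substituting each data point gives a linear system:
  -a + b - c + d = 6
  8a + 4b + 2c + d = -36
  125a + 25b + 5c + d = -348
  512a + 64b + 8c + d = -1254
Solving the system yields a = -2, b = -3, c = -5, d = 2.
So g(n) = -2n³ - 3n² - 5n + 2.
Then g(4) = -194.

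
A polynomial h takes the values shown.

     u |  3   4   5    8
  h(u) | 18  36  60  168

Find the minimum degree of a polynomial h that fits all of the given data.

2

Divided differences on the nodes 3, 4, 5, 8:
  order 0: 18  36  60  168
  order 1: 18  24  36
  order 2: 3  3
  order 3: 0
The order-2 divided differences are all 3 (nonzero) and every higher order vanishes, so the data lies on a polynomial of degree exactly 2.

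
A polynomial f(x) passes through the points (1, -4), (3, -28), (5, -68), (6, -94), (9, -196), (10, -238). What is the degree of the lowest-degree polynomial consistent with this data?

2

Divided differences on the nodes 1, 3, 5, 6, 9, 10:
  order 0: -4  -28  -68  -94  -196  -238
  order 1: -12  -20  -26  -34  -42
  order 2: -2  -2  -2  -2
  order 3: 0  0  0
  order 4: 0  0
  order 5: 0
The order-2 divided differences are all -2 (nonzero) and every higher order vanishes, so the data lies on a polynomial of degree exactly 2.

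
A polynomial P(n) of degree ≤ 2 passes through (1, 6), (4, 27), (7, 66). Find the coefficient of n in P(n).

2

Write P(n) = an^2 + bn + c. Substituting each data point gives a linear system:
  a + b + c = 6
  16a + 4b + c = 27
  49a + 7b + c = 66
Solving the system yields a = 1, b = 2, c = 3.
So P(n) = n^2 + 2n + 3.
The coefficient of n is 2.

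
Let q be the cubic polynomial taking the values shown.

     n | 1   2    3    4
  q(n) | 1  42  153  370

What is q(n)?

q(n) = 6n^3 - n^2 + 2n - 6

Using the Lagrange interpolation formula with nodes 1, 2, 3, 4:
  L_0(n) = (n - 2)(n - 3)(n - 4) / -6
  L_1(n) = (n - 1)(n - 3)(n - 4) / 2
  L_2(n) = (n - 1)(n - 2)(n - 4) / -2
  L_3(n) = (n - 1)(n - 2)(n - 3) / 6
Then q(n) = 1·L_0(n) + 42·L_1(n) + 153·L_2(n) + 370·L_3(n).
Expanding and collecting terms gives q(n) = 6n³ - n² + 2n - 6.
Check: q(4) = 370. ✓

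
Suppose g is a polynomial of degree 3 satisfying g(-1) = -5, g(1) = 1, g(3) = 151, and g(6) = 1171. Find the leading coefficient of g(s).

5

Write g(s) = as^3 + bs^2 + cs + d. Substituting each data point gives a linear system:
  -a + b - c + d = -5
  a + b + c + d = 1
  27a + 9b + 3c + d = 151
  216a + 36b + 6c + d = 1171
Solving the system yields a = 5, b = 3, c = -2, d = -5.
So g(s) = 5s^3 + 3s^2 - 2s - 5.
The leading coefficient is 5.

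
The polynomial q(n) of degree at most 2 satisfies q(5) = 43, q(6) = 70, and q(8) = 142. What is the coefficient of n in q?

-6

Write q(n) = an^2 + bn + c. Substituting each data point gives a linear system:
  25a + 5b + c = 43
  36a + 6b + c = 70
  64a + 8b + c = 142
Solving the system yields a = 3, b = -6, c = -2.
So q(n) = 3n^2 - 6n - 2.
The coefficient of n is -6.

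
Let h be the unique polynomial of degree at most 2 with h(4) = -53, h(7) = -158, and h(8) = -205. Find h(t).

h(t) = -3t^2 - 2t + 3

Using the Lagrange interpolation formula with nodes 4, 7, 8:
  L_0(t) = (t - 7)(t - 8) / 12
  L_1(t) = (t - 4)(t - 8) / -3
  L_2(t) = (t - 4)(t - 7) / 4
Then h(t) = -53·L_0(t) - 158·L_1(t) - 205·L_2(t).
Expanding and collecting terms gives h(t) = -3t^2 - 2t + 3.
Check: h(4) = -53. ✓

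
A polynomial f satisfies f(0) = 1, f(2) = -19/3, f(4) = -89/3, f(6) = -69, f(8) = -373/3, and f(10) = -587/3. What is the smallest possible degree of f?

2

Forward differences of the values at u = 0, 2, 4, 6, 8, 10:
  f  : 1  -19/3  -89/3  -69  -373/3  -587/3
  Δ  : -22/3  -70/3  -118/3  -166/3  -214/3
  Δ^2: -16  -16  -16  -16
  Δ^3: 0  0  0
  Δ^4: 0  0
  Δ^5: 0
The second differences are constant (-16) and nonzero, while all higher differences vanish, so the minimal degree is 2.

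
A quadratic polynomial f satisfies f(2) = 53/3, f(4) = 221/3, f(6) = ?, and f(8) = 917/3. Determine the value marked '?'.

509/3

The 3 known points determine the degree-2 polynomial uniquely.
Write f(t) = at^2 + bt + c. Substituting each data point gives a linear system:
  4a + 2b + c = 53/3
  16a + 4b + c = 221/3
  64a + 8b + c = 917/3
Solving the system yields a = 5, b = -2, c = 5/3.
So f(t) = 5t² - 2t + 5/3.
Then f(6) = 509/3.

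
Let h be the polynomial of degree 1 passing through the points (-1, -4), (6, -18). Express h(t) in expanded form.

Using the Lagrange interpolation formula with nodes -1, 6:
  L_0(t) = (t - 6) / -7
  L_1(t) = (t + 1) / 7
Then h(t) = -4·L_0(t) - 18·L_1(t).
Expanding and collecting terms gives h(t) = -2t - 6.
Check: h(6) = -18. ✓

h(t) = -2t - 6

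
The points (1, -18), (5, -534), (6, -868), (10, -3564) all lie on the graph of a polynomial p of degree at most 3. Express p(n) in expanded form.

Write p(n) = an^3 + bn^2 + cn + d. Substituting each data point gives a linear system:
  a + b + c + d = -18
  125a + 25b + 5c + d = -534
  216a + 36b + 6c + d = -868
  1000a + 100b + 10c + d = -3564
Solving the system yields a = -3, b = -5, c = -6, d = -4.
So p(n) = -3n^3 - 5n^2 - 6n - 4.
Check: p(5) = -534. ✓

p(n) = -3n^3 - 5n^2 - 6n - 4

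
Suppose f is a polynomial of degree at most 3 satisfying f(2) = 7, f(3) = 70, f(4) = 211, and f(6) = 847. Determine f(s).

Write f(s) = as^3 + bs^2 + cs + d. Substituting each data point gives a linear system:
  8a + 4b + 2c + d = 7
  27a + 9b + 3c + d = 70
  64a + 16b + 4c + d = 211
  216a + 36b + 6c + d = 847
Solving the system yields a = 5, b = -6, c = -2, d = -5.
So f(s) = 5s^3 - 6s^2 - 2s - 5.
Check: f(4) = 211. ✓

f(s) = 5s^3 - 6s^2 - 2s - 5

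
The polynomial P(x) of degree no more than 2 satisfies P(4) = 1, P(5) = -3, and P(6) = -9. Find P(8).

-27

Forward differences of the values at x = 4, 5, 6:
  P  : 1  -3  -9
  Δ  : -4  -6
  Δ^2: -2
The second differences are constant, confirming degree 2.
Interpolating (Newton forward form) and evaluating at x = 8 gives P(8) = -27.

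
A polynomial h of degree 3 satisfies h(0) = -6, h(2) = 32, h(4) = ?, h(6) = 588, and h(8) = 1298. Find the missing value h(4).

On equispaced nodes a degree-3 polynomial has vanishing fourth forward difference, so
  h(0) - 4·h(2) + 6·h(4) - 4·h(6) + h(8) = 0.
Substituting the known values and solving for h(4):
  6·h(4) = 1188
  h(4) = 198.

198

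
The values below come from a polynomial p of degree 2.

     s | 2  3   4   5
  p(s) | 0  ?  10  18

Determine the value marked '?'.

On equispaced nodes a degree-2 polynomial has vanishing third forward difference, so
  - p(2) + 3·p(3) - 3·p(4) + p(5) = 0.
Substituting the known values and solving for p(3):
  3·p(3) = 12
  p(3) = 4.

4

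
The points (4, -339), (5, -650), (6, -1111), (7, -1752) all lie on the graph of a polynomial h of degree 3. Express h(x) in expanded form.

Write h(x) = ax^3 + bx^2 + cx + d. Substituting each data point gives a linear system:
  64a + 16b + 4c + d = -339
  125a + 25b + 5c + d = -650
  216a + 36b + 6c + d = -1111
  343a + 49b + 7c + d = -1752
Solving the system yields a = -5, b = 0, c = -6, d = 5.
So h(x) = -5x^3 - 6x + 5.
Check: h(5) = -650. ✓

h(x) = -5x^3 - 6x + 5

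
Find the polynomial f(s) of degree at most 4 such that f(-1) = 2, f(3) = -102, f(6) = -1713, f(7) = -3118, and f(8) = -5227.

Using the Lagrange interpolation formula with nodes -1, 3, 6, 7, 8:
  L_0(s) = (s - 3)(s - 6)(s - 7)(s - 8) / 2016
  L_1(s) = (s + 1)(s - 6)(s - 7)(s - 8) / -240
  L_2(s) = (s + 1)(s - 3)(s - 7)(s - 8) / 42
  L_3(s) = (s + 1)(s - 3)(s - 6)(s - 8) / -32
  L_4(s) = (s + 1)(s - 3)(s - 6)(s - 7) / 90
Then f(s) = 2·L_0(s) - 102·L_1(s) - 1713·L_2(s) - 3118·L_3(s) - 5227·L_4(s).
Expanding and collecting terms gives f(s) = -s^4 - 3s^3 + 6s^2 + 3s - 3.
Check: f(-1) = 2. ✓

f(s) = -s^4 - 3s^3 + 6s^2 + 3s - 3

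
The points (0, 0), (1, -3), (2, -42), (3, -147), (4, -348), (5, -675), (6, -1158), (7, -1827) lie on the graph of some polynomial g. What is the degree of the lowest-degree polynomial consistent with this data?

Forward differences of the values at n = 0, 1, 2, 3, 4, 5, 6, 7:
  g  : 0  -3  -42  -147  -348  -675  -1158  -1827
  Δ  : -3  -39  -105  -201  -327  -483  -669
  Δ^2: -36  -66  -96  -126  -156  -186
  Δ^3: -30  -30  -30  -30  -30
  Δ^4: 0  0  0  0
  Δ^5: 0  0  0
  Δ^6: 0  0
  Δ^7: 0
The third differences are constant (-30) and nonzero, while all higher differences vanish, so the minimal degree is 3.

3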